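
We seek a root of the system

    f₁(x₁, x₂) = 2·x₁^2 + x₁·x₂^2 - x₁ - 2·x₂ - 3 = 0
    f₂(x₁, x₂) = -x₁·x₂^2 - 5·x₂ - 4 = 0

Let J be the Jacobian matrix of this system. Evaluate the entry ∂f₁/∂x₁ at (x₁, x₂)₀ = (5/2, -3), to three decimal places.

∂f₁/∂x₁ = 4·x₁ + x₂^2 - 1.
At (5/2, -3) this is 18.000.

18.000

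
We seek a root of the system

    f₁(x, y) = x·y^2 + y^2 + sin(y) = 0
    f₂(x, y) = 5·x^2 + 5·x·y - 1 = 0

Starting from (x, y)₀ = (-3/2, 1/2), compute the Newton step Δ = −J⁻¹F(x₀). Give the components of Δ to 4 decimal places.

At (-3/2, 1/2): F = (0.354426, 6.5000).
Jacobian J = [[y^2, 2·x·y + 2·y + cos(y)], [10·x + 5·y, 5·x]].
At the point, J = [[0.2500, 0.377583], [-12.5000, -7.5000]] (det J = 2.844782).
Solving J·Δ = −F gives Δ = (1.7971, -2.1286).

(1.7971, -2.1286)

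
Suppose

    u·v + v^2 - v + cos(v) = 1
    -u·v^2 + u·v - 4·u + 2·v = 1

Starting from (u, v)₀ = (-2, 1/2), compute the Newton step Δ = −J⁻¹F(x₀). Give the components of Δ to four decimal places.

At (-2, 1/2): F = (-1.372417, 7.5000).
Jacobian J = [[v, u + 2·v - sin(v) - 1], [-v^2 + v - 4, -2·u·v + u + 2]].
At the point, J = [[0.5000, -2.479426], [-3.7500, 2.0000]] (det J = -8.297846).
Solving J·Δ = −F gives Δ = (1.9102, -0.1683).

(1.9102, -0.1683)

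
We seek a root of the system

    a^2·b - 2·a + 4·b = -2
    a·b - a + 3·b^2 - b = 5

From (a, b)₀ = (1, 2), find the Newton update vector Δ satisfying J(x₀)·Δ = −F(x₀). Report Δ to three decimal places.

At (1, 2): F = (10.000, 6.000).
Jacobian J = [[2·a·b - 2, a^2 + 4], [b - 1, a + 6·b - 1]].
At the point, J = [[2.000, 5.000], [1.000, 12.000]] (det J = 19.000).
Solving J·Δ = −F gives Δ = (-4.737, -0.105).

(-4.737, -0.105)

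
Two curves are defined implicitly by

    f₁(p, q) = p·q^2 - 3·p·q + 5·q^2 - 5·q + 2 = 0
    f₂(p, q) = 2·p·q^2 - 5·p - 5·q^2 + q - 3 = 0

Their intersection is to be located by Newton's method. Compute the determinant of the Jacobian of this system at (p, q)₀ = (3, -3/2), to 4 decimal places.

J = [[q^2 - 3·q, 2·p·q - 3·p + 10·q - 5], [2·q^2 - 5, 4·p·q - 10·q + 1]].
At the point, J = [[6.7500, -38.0000], [-0.5000, -2.0000]].
det J = -32.5000.

-32.5000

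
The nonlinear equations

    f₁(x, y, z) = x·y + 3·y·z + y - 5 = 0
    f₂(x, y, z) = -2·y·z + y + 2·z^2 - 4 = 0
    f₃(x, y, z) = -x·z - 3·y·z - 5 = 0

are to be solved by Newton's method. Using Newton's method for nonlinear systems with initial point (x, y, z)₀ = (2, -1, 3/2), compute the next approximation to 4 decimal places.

(-3.2087, -0.0587, 1.4228)

At (2, -1, 3/2): F = (-12.5000, 2.5000, -3.5000).
Jacobian J = [[y, x + 3·z + 1, 3·y], [0, -2·z + 1, -2·y + 4·z], [-z, -3·z, -x - 3·y]].
At the point, J = [[-1.0000, 7.5000, -3.0000], [0.0000, -2.0000, 8.0000], [-1.5000, -4.5000, 1.0000]] (det J = -115.0000).
Solving J·Δ = −F gives Δ = (-5.2087, 0.9413, -0.0772).
Then the next iterate is (x, y, z)₁ = (-3.2087, -0.0587, 1.4228).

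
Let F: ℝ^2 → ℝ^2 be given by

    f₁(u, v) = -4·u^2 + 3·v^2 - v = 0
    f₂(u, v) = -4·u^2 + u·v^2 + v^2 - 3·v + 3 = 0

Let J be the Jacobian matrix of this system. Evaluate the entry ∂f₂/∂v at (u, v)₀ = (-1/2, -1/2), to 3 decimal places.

-3.500

∂f₂/∂v = 2·u·v + 2·v - 3.
At (-1/2, -1/2) this is -3.500.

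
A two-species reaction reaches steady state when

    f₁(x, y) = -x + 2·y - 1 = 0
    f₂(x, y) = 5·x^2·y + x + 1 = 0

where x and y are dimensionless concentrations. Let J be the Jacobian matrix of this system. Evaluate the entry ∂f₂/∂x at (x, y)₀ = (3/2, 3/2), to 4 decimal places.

23.5000

∂f₂/∂x = 10·x·y + 1.
At (3/2, 3/2) this is 23.5000.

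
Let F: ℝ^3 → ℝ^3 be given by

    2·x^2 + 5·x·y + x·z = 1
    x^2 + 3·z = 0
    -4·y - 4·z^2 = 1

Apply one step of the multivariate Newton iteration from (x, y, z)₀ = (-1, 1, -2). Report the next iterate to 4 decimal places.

(-1.7167, 0.5056, -0.8111)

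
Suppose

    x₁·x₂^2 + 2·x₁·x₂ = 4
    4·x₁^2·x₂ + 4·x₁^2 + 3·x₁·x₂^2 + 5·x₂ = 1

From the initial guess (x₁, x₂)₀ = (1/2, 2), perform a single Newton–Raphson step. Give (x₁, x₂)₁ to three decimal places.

At (1/2, 2): F = (0.000, 18.000).
Jacobian J = [[x₂^2 + 2·x₂, 2·x₁·x₂ + 2·x₁], [8·x₁·x₂ + 8·x₁ + 3·x₂^2, 4·x₁^2 + 6·x₁·x₂ + 5]].
At the point, J = [[8.000, 3.000], [24.000, 12.000]] (det J = 24.000).
Solving J·Δ = −F gives Δ = (2.250, -6.000).
Then the next iterate is (x₁, x₂)₁ = (2.750, -4.000).

(2.750, -4.000)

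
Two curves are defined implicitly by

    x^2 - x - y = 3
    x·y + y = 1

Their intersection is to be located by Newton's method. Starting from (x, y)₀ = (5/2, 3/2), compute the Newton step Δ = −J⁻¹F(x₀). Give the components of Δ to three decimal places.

At (5/2, 3/2): F = (-0.750, 4.250).
Jacobian J = [[2·x - 1, -1], [y, x + 1]].
At the point, J = [[4.000, -1.000], [1.500, 3.500]] (det J = 15.500).
Solving J·Δ = −F gives Δ = (-0.105, -1.169).

(-0.105, -1.169)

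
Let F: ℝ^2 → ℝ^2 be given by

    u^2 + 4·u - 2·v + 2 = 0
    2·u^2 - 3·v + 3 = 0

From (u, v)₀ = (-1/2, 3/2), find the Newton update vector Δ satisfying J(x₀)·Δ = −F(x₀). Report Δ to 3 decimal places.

(0.481, -0.654)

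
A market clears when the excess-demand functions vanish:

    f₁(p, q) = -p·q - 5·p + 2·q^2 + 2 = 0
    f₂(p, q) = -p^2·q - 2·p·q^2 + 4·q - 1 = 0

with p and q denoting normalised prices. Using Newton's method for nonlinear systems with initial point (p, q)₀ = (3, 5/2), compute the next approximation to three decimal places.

(1.600, 2.143)

At (3, 5/2): F = (-8.000, -51.000).
Jacobian J = [[-q - 5, -p + 4·q], [-2·p·q - 2·q^2, -p^2 - 4·p·q + 4]].
At the point, J = [[-7.500, 7.000], [-27.500, -35.000]] (det J = 455.000).
Solving J·Δ = −F gives Δ = (-1.400, -0.357).
Then the next iterate is (p, q)₁ = (1.600, 2.143).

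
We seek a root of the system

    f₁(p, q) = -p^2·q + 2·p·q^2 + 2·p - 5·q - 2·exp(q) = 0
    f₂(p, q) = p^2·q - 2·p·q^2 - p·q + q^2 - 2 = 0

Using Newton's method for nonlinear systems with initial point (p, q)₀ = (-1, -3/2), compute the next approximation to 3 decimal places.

At (-1, -3/2): F = (2.05374, 1.750).
Jacobian J = [[-2·p·q + 2·q^2 + 2, -p^2 + 4·p·q - 2·exp(q) - 5], [2·p·q - 2·q^2 - q, p^2 - 4·p·q - p + 2·q]].
At the point, J = [[3.500, -0.44626], [0.000, -7.000]] (det J = -24.500).
Solving J·Δ = −F gives Δ = (-0.555, 0.250).
Then the next iterate is (p, q)₁ = (-1.555, -1.250).

(-1.555, -1.250)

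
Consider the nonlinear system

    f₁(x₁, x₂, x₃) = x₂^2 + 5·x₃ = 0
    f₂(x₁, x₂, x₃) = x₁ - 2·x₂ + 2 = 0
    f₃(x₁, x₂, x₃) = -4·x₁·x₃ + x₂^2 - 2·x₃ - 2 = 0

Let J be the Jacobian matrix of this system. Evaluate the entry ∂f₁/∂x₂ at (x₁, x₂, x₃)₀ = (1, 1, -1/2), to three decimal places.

∂f₁/∂x₂ = 2·x₂.
At (1, 1, -1/2) this is 2.000.

2.000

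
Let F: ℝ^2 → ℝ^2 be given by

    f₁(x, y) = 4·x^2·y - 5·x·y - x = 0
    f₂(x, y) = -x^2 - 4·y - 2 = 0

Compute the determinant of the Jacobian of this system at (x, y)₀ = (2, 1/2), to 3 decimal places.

6.000

J = [[8·x·y - 5·y - 1, 4·x^2 - 5·x], [-2·x, -4]].
At the point, J = [[4.500, 6.000], [-4.000, -4.000]].
det J = 6.000.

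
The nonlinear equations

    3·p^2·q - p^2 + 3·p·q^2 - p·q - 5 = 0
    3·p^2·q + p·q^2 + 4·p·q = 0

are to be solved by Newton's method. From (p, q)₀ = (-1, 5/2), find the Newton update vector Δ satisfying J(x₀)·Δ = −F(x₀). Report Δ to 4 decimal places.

At (-1, 5/2): F = (-14.7500, -8.7500).
Jacobian J = [[6·p·q - 2·p + 3·q^2 - q, 3·p^2 + 6·p·q - p], [6·p·q + q^2 + 4·q, 3·p^2 + 2·p·q + 4·p]].
At the point, J = [[3.2500, -11.0000], [1.2500, -6.0000]] (det J = -5.7500).
Solving J·Δ = −F gives Δ = (-1.3478, -1.7391).

(-1.3478, -1.7391)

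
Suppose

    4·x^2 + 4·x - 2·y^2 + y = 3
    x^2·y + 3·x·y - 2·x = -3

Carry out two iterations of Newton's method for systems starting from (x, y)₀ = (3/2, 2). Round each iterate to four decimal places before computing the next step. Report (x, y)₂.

(0.2618, -0.0214)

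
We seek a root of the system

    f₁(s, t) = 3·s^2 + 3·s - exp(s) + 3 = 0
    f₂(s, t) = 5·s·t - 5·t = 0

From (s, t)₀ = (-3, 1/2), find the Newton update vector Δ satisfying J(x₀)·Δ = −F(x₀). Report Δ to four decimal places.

At (-3, 1/2): F = (20.950213, -10.0000).
Jacobian J = [[6·s - exp(s) + 3, 0], [5·t, 5·s - 5]].
At the point, J = [[-15.049787, 0.0000], [2.5000, -20.0000]] (det J = 300.995741).
Solving J·Δ = −F gives Δ = (1.3921, -0.3260).

(1.3921, -0.3260)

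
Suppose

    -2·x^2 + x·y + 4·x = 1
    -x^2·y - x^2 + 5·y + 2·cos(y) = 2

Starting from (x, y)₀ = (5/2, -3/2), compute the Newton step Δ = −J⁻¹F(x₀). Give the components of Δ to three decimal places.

(0.860, 5.481)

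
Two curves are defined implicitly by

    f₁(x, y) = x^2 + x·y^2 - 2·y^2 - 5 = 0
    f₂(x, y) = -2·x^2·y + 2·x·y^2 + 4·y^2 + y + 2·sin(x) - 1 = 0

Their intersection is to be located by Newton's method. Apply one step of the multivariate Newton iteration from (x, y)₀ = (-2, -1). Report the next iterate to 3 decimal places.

(-2.020, -0.383)

At (-2, -1): F = (-5.000, 4.18141).
Jacobian J = [[2·x + y^2, 2·x·y - 4·y], [-4·x·y + 2·y^2 + 2·cos(x), -2·x^2 + 4·x·y + 8·y + 1]].
At the point, J = [[-3.000, 8.000], [-6.83229, -7.000]] (det J = 75.65835).
Solving J·Δ = −F gives Δ = (-0.020, 0.617).
Then the next iterate is (x, y)₁ = (-2.020, -0.383).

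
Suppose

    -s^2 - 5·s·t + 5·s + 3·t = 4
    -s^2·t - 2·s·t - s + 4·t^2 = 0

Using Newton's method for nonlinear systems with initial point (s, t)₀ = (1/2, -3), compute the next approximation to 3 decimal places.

(0.629, -1.405)

At (1/2, -3): F = (-3.250, 39.250).
Jacobian J = [[-2·s - 5·t + 5, -5·s + 3], [-2·s·t - 2·t - 1, -s^2 - 2·s + 8·t]].
At the point, J = [[19.000, 0.500], [8.000, -25.250]] (det J = -483.750).
Solving J·Δ = −F gives Δ = (0.129, 1.595).
Then the next iterate is (s, t)₁ = (0.629, -1.405).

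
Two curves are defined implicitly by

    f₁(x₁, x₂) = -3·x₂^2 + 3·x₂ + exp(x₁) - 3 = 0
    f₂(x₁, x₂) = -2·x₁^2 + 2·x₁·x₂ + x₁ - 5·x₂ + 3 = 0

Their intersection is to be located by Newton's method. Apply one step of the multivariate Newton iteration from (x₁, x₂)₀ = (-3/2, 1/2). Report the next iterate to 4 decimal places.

(7.5838, 8.7088)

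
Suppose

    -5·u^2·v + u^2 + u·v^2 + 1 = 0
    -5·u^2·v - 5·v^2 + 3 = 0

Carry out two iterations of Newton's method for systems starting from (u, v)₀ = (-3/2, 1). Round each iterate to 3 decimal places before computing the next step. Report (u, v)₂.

(-1.560, 0.188)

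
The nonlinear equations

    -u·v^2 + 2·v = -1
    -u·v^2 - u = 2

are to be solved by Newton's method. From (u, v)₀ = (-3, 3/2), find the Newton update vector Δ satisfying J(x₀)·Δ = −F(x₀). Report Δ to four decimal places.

At (-3, 3/2): F = (10.7500, 7.7500).
Jacobian J = [[-v^2, -2·u·v + 2], [-v^2 - 1, -2·u·v]].
At the point, J = [[-2.2500, 11.0000], [-3.2500, 9.0000]] (det J = 15.5000).
Solving J·Δ = −F gives Δ = (-0.7419, -1.1290).

(-0.7419, -1.1290)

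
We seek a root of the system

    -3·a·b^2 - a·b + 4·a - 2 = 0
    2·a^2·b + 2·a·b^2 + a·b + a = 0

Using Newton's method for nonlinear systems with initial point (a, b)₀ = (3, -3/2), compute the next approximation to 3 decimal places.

At (3, -3/2): F = (-5.750, -15.000).
Jacobian J = [[-3·b^2 - b + 4, -6·a·b - a], [4·a·b + 2·b^2 + b + 1, 2·a^2 + 4·a·b + a]].
At the point, J = [[-1.250, 24.000], [-14.000, 3.000]] (det J = 332.250).
Solving J·Δ = −F gives Δ = (-1.032, 0.186).
Then the next iterate is (a, b)₁ = (1.968, -1.314).

(1.968, -1.314)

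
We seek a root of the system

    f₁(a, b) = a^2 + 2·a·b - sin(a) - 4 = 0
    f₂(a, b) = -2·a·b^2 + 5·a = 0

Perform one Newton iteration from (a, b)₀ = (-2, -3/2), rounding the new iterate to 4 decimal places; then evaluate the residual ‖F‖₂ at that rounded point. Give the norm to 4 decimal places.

0.5683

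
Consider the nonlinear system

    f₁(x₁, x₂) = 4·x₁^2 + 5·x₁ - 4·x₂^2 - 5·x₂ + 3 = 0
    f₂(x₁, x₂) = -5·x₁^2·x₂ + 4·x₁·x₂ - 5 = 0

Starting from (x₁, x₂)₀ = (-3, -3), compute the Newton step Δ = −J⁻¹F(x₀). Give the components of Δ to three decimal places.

At (-3, -3): F = (3.000, 166.000).
Jacobian J = [[8·x₁ + 5, -8·x₂ - 5], [-10·x₁·x₂ + 4·x₂, -5·x₁^2 + 4·x₁]].
At the point, J = [[-19.000, 19.000], [-102.000, -57.000]] (det J = 3021.000).
Solving J·Δ = −F gives Δ = (1.101, 0.943).

(1.101, 0.943)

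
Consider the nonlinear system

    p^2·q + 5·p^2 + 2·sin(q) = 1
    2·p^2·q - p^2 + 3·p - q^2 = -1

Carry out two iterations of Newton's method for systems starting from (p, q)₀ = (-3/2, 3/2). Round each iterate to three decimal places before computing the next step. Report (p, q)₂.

At (-3/2, 3/2): F = (15.61999, -1.250).
Jacobian J = [[2·p·q + 10·p, p^2 + 2·cos(q)], [4·p·q - 2·p + 3, 2·p^2 - 2·q]].
At the point, J = [[-19.500, 2.39147], [-3.000, 1.500]] (det J = -22.07558).
Solving J·Δ = −F gives Δ = (1.197, 3.227).
Then the next iterate is (p, q)₁ = (-0.303, 4.727).
Round to (-0.303, 4.727) and repeat: F = (-2.10676, -21.47738), J = [[-5.89456, 0.12103], [-2.12312, -9.27038]].
Δ = (-0.403, -2.224), so (p, q)₂ = (-0.706, 2.503).

(-0.706, 2.503)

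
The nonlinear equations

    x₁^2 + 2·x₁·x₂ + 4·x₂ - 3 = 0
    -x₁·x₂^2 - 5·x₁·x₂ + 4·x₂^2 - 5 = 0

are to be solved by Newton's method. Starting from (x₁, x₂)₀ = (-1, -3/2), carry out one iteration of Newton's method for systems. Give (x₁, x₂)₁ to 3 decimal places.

At (-1, -3/2): F = (-5.000, -1.250).
Jacobian J = [[2·x₁ + 2·x₂, 2·x₁ + 4], [-x₂^2 - 5·x₂, -2·x₁·x₂ - 5·x₁ + 8·x₂]].
At the point, J = [[-5.000, 2.000], [5.250, -10.000]] (det J = 39.500).
Solving J·Δ = −F gives Δ = (-1.329, -0.823).
Then the next iterate is (x₁, x₂)₁ = (-2.329, -2.323).

(-2.329, -2.323)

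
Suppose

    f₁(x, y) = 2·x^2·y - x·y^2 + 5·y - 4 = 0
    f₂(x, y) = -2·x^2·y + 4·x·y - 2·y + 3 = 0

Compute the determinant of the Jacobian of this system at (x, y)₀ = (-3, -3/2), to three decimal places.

J = [[4·x·y - y^2, 2·x^2 - 2·x·y + 5], [-4·x·y + 4·y, -2·x^2 + 4·x - 2]].
At the point, J = [[15.750, 14.000], [-24.000, -32.000]].
det J = -168.000.

-168.000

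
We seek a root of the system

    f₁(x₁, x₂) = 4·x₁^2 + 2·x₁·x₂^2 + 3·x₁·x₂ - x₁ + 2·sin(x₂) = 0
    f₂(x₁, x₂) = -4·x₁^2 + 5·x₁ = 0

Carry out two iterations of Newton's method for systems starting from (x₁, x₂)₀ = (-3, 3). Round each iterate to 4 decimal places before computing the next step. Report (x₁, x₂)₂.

At (-3, 3): F = (-41.717760, -51.0000).
Jacobian J = [[8·x₁ + 2·x₂^2 + 3·x₂ - 1, 4·x₁·x₂ + 3·x₁ + 2·cos(x₂)], [-8·x₁ + 5, 0]].
At the point, J = [[2.0000, -46.979985], [29.0000, 0.0000]] (det J = 1362.419565).
Solving J·Δ = −F gives Δ = (1.7586, -0.8131).
Then the next iterate is (x₁, x₂)₁ = (-1.2414, 2.1869).
Round to (-1.2414, 2.1869) and repeat: F = (-10.980554, -12.371296), J = [[5.194563, -15.739190], [14.9312, 0.0000]].
Δ = (0.8286, -0.4242), so (x₁, x₂)₂ = (-0.4128, 1.7627).

(-0.4128, 1.7627)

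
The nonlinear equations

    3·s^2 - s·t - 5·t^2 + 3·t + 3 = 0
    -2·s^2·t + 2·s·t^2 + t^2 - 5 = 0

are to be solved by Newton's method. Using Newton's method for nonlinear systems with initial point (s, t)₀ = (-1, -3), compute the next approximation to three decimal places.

(-0.685, -1.472)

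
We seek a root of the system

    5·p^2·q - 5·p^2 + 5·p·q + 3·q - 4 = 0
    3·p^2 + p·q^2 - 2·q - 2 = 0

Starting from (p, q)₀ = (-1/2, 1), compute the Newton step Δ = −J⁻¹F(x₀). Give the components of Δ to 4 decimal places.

(1.4837, -2.2391)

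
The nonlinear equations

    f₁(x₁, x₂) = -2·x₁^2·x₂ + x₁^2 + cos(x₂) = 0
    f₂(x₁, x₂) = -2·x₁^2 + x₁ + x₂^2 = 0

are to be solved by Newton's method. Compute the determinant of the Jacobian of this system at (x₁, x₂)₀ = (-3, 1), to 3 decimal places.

J = [[-4·x₁·x₂ + 2·x₁, -2·x₁^2 - sin(x₂)], [-4·x₁ + 1, 2·x₂]].
At the point, J = [[6.000, -18.84147], [13.000, 2.000]].
det J = 256.939.

256.939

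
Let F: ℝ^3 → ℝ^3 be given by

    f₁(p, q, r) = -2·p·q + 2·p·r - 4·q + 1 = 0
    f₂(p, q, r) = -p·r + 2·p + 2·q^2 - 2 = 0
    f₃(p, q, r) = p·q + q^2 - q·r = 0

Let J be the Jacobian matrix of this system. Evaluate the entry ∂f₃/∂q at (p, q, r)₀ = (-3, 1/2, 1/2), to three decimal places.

∂f₃/∂q = p + 2·q - r.
At (-3, 1/2, 1/2) this is -2.500.

-2.500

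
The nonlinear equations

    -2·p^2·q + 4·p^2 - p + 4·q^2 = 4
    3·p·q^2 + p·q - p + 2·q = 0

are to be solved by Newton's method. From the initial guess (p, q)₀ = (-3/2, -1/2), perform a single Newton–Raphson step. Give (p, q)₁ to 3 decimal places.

At (-3/2, -1/2): F = (9.750, 0.125).
Jacobian J = [[-4·p·q + 8·p - 1, -2·p^2 + 8·q], [3·q^2 + q - 1, 6·p·q + p + 2]].
At the point, J = [[-16.000, -8.500], [-0.750, 5.000]] (det J = -86.375).
Solving J·Δ = −F gives Δ = (0.577, 0.062).
Then the next iterate is (p, q)₁ = (-0.923, -0.438).

(-0.923, -0.438)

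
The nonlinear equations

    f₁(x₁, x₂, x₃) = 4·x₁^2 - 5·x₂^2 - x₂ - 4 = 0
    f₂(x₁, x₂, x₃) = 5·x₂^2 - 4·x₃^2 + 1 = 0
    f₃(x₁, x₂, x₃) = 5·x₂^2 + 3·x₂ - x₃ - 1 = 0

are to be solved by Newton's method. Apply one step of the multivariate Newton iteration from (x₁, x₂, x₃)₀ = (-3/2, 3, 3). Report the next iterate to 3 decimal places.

(-1.049, 1.438, 1.465)

At (-3/2, 3, 3): F = (-43.000, 10.000, 50.000).
Jacobian J = [[8·x₁, -10·x₂ - 1, 0], [0, 10·x₂, -8·x₃], [0, 10·x₂ + 3, -1]].
At the point, J = [[-12.000, -31.000, 0.000], [0.000, 30.000, -24.000], [0.000, 33.000, -1.000]] (det J = -9144.000).
Solving J·Δ = −F gives Δ = (0.451, -1.562, -1.535).
Then the next iterate is (x₁, x₂, x₃)₁ = (-1.049, 1.438, 1.465).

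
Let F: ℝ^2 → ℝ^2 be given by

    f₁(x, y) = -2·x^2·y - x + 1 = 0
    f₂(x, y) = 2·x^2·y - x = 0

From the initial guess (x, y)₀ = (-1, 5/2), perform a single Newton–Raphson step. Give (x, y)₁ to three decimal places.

(0.500, 7.750)

At (-1, 5/2): F = (-3.000, 6.000).
Jacobian J = [[-4·x·y - 1, -2·x^2], [4·x·y - 1, 2·x^2]].
At the point, J = [[9.000, -2.000], [-11.000, 2.000]] (det J = -4.000).
Solving J·Δ = −F gives Δ = (1.500, 5.250).
Then the next iterate is (x, y)₁ = (0.500, 7.750).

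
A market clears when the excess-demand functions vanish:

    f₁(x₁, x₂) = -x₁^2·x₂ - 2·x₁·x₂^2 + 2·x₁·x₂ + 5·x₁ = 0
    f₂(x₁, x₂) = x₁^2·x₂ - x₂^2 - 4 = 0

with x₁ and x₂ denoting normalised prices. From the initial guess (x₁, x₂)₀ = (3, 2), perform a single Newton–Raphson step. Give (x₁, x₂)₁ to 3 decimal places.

At (3, 2): F = (-15.000, 10.000).
Jacobian J = [[-2·x₁·x₂ - 2·x₂^2 + 2·x₂ + 5, -x₁^2 - 4·x₁·x₂ + 2·x₁], [2·x₁·x₂, x₁^2 - 2·x₂]].
At the point, J = [[-11.000, -27.000], [12.000, 5.000]] (det J = 269.000).
Solving J·Δ = −F gives Δ = (-0.725, -0.260).
Then the next iterate is (x₁, x₂)₁ = (2.275, 1.740).

(2.275, 1.740)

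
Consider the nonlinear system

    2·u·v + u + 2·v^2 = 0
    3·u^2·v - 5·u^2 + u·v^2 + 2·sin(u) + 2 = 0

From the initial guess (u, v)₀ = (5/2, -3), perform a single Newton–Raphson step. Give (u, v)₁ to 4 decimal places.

(1.5984, -1.5703)

At (5/2, -3): F = (5.5000, -61.803056).
Jacobian J = [[2·v + 1, 2·u + 4·v], [6·u·v - 10·u + v^2 + 2·cos(u), 3·u^2 + 2·u·v]].
At the point, J = [[-5.0000, -7.0000], [-62.602287, 3.7500]] (det J = -456.966011).
Solving J·Δ = −F gives Δ = (-0.9016, 1.4297).
Then the next iterate is (u, v)₁ = (1.5984, -1.5703).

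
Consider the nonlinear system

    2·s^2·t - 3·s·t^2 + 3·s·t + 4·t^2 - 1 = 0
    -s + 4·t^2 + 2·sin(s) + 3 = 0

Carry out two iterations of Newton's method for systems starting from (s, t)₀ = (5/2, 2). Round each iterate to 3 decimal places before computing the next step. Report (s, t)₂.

At (5/2, 2): F = (25.000, 17.69694).
Jacobian J = [[4·s·t - 3·t^2 + 3·t, 2·s^2 - 6·s·t + 3·s + 8·t], [2·cos(s) - 1, 8·t]].
At the point, J = [[14.000, 6.000], [-2.60229, 16.000]] (det J = 239.61372).
Solving J·Δ = −F gives Δ = (-1.226, -1.305).
Then the next iterate is (s, t)₁ = (1.274, 0.695).
Round to (1.274, 0.695) and repeat: F = (3.99834, 5.57066), J = [[4.17765, 7.31557], [-0.41508, 5.560]].
Δ = (0.705, -0.949), so (s, t)₂ = (1.979, -0.254).

(1.979, -0.254)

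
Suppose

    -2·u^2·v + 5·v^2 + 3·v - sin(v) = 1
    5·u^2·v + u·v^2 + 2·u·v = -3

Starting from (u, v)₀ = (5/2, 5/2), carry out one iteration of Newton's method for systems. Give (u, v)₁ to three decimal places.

(1.883, 1.192)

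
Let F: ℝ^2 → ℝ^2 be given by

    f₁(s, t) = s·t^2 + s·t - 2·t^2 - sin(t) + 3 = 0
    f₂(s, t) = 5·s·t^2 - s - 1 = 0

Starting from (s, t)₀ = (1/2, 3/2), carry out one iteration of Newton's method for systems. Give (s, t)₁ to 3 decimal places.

(0.326, 1.187)

At (1/2, 3/2): F = (-0.62249, 4.125).
Jacobian J = [[t^2 + t, 2·s·t + s - 4·t - cos(t)], [5·t^2 - 1, 10·s·t]].
At the point, J = [[3.750, -4.07074], [10.250, 7.500]] (det J = 69.85006).
Solving J·Δ = −F gives Δ = (-0.174, -0.313).
Then the next iterate is (s, t)₁ = (0.326, 1.187).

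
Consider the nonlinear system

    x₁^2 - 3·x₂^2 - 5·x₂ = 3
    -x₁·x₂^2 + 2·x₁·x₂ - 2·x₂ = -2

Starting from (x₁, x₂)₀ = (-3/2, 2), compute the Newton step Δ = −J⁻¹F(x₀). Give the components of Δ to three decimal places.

At (-3/2, 2): F = (-22.750, -2.000).
Jacobian J = [[2·x₁, -6·x₂ - 5], [-x₂^2 + 2·x₂, -2·x₁·x₂ + 2·x₁ - 2]].
At the point, J = [[-3.000, -17.000], [0.000, 1.000]] (det J = -3.000).
Solving J·Δ = −F gives Δ = (-18.917, 2.000).

(-18.917, 2.000)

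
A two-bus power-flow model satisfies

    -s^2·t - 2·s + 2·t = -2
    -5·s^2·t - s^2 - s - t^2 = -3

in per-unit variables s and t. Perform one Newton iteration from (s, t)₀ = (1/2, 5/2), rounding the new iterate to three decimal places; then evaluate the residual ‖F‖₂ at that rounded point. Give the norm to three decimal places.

At (1/2, 5/2): F = (5.375, -7.125).
Jacobian J = [[-2·s·t - 2, -s^2 + 2], [-10·s·t - 2·s - 1, -5·s^2 - 2·t]].
At the point, J = [[-4.500, 1.750], [-14.500, -6.250]] (det J = 53.500).
Solving J·Δ = −F gives Δ = (0.395, -2.056).
Then the next iterate is (s, t)₁ = (0.895, 0.444).
Re-evaluating at (0.895, 0.444): F = (0.74234, -0.67144), so ‖F‖₂ = 1.001.

1.001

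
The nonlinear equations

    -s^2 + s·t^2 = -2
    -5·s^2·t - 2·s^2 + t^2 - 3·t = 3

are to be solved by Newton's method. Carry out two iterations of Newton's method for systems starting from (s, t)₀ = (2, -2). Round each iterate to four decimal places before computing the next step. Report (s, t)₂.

(1.3502, -0.6020)

At (2, -2): F = (6.0000, 39.0000).
Jacobian J = [[-2·s + t^2, 2·s·t], [-10·s·t - 4·s, -5·s^2 + 2·t - 3]].
At the point, J = [[0.0000, -8.0000], [32.0000, -27.0000]] (det J = 256.0000).
Solving J·Δ = −F gives Δ = (-0.5859, 0.7500).
Then the next iterate is (s, t)₁ = (1.4141, -1.2500).
Round to (1.4141, -1.2500) and repeat: F = (2.209852, 10.811135), J = [[-1.2657, -3.535250], [12.019850, -15.498394]].
Δ = (-0.0639, 0.6480), so (s, t)₂ = (1.3502, -0.6020).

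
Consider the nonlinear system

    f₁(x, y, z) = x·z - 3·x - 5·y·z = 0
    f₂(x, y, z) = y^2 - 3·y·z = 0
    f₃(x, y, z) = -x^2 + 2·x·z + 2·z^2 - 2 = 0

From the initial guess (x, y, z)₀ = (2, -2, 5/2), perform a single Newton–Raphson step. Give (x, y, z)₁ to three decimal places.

At (2, -2, 5/2): F = (24.000, 19.000, 16.500).
Jacobian J = [[z - 3, -5·z, x - 5·y], [0, 2·y - 3·z, -3·y], [-2·x + 2·z, 0, 2·x + 4·z]].
At the point, J = [[-0.500, -12.500, 12.000], [0.000, -11.500, 6.000], [1.000, 0.000, 14.000]] (det J = 143.500).
Solving J·Δ = −F gives Δ = (-3.488, 1.167, -0.929).
Then the next iterate is (x, y, z)₁ = (-1.488, -0.833, 1.571).

(-1.488, -0.833, 1.571)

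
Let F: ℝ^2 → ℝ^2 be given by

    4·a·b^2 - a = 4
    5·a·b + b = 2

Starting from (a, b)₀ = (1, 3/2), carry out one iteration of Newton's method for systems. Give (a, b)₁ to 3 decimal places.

At (1, 3/2): F = (4.000, 7.000).
Jacobian J = [[4·b^2 - 1, 8·a·b], [5·b, 5·a + 1]].
At the point, J = [[8.000, 12.000], [7.500, 6.000]] (det J = -42.000).
Solving J·Δ = −F gives Δ = (-1.429, 0.619).
Then the next iterate is (a, b)₁ = (-0.429, 2.119).

(-0.429, 2.119)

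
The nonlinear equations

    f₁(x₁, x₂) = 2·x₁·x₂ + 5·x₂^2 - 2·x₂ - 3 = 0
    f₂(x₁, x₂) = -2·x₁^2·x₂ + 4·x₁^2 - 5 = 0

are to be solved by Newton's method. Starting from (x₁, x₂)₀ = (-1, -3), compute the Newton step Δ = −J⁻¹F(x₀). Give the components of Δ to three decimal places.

(0.093, 1.572)

At (-1, -3): F = (54.000, 5.000).
Jacobian J = [[2·x₂, 2·x₁ + 10·x₂ - 2], [-4·x₁·x₂ + 8·x₁, -2·x₁^2]].
At the point, J = [[-6.000, -34.000], [-20.000, -2.000]] (det J = -668.000).
Solving J·Δ = −F gives Δ = (0.093, 1.572).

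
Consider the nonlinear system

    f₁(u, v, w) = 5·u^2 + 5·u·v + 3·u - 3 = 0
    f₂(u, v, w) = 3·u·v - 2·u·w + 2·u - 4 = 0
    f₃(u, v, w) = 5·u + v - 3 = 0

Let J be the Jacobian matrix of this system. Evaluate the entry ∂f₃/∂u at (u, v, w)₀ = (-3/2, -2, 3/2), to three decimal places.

∂f₃/∂u = 5.
At (-3/2, -2, 3/2) this is 5.000.

5.000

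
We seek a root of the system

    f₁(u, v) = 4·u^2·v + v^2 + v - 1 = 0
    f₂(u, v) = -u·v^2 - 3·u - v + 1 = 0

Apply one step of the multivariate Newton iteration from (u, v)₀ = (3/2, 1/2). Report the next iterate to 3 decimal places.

(-0.307, 1.099)

At (3/2, 1/2): F = (4.250, -4.375).
Jacobian J = [[8·u·v, 4·u^2 + 2·v + 1], [-v^2 - 3, -2·u·v - 1]].
At the point, J = [[6.000, 11.000], [-3.250, -2.500]] (det J = 20.750).
Solving J·Δ = −F gives Δ = (-1.807, 0.599).
Then the next iterate is (u, v)₁ = (-0.307, 1.099).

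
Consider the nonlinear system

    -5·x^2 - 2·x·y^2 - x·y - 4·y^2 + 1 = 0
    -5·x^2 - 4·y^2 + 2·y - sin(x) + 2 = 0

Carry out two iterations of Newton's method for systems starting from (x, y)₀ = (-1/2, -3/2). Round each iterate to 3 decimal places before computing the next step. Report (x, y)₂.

(-0.466, -0.690)

At (-1/2, -3/2): F = (-7.750, -10.77057).
Jacobian J = [[-10·x - 2·y^2 - y, -4·x·y - x - 8·y], [-10·x - cos(x), -8·y + 2]].
At the point, J = [[2.000, 9.500], [4.12242, 14.000]] (det J = -11.16297).
Solving J·Δ = −F gives Δ = (-0.554, 0.932).
Then the next iterate is (x, y)₁ = (-1.054, -0.568).
Round to (-1.054, -0.568) and repeat: F = (-5.76366, -5.11167), J = [[10.46275, 3.20331], [10.04590, 6.544]].
Δ = (0.588, -0.122), so (x, y)₂ = (-0.466, -0.690).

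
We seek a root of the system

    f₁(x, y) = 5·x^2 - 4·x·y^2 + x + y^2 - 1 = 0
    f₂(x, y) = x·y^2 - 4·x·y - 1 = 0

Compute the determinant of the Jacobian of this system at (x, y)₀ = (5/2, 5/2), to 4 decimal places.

-166.2500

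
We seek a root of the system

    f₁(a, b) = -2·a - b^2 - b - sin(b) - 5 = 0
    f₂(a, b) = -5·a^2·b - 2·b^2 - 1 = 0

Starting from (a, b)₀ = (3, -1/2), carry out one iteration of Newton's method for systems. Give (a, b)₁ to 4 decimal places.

At (3, -1/2): F = (-10.270574, 21.0000).
Jacobian J = [[-2, -2·b - cos(b) - 1], [-10·a·b, -5·a^2 - 4·b]].
At the point, J = [[-2.0000, -0.877583], [15.0000, -43.0000]] (det J = 99.163738).
Solving J·Δ = −F gives Δ = (-4.6394, -1.1300).
Then the next iterate is (a, b)₁ = (-1.6394, -1.6300).

(-1.6394, -1.6300)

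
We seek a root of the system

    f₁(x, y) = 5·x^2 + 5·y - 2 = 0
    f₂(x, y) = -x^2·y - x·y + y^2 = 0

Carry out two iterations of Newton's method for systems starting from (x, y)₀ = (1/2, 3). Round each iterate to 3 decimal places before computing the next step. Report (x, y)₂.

(0.015, 0.460)

At (1/2, 3): F = (14.250, 6.750).
Jacobian J = [[10·x, 5], [-2·x·y - y, -x^2 - x + 2·y]].
At the point, J = [[5.000, 5.000], [-6.000, 5.250]] (det J = 56.250).
Solving J·Δ = −F gives Δ = (-0.730, -2.120).
Then the next iterate is (x, y)₁ = (-0.230, 0.880).
Round to (-0.230, 0.880) and repeat: F = (2.66450, 0.93025), J = [[-2.300, 5.000], [-0.47520, 1.93710]].
Δ = (0.245, -0.420), so (x, y)₂ = (0.015, 0.460).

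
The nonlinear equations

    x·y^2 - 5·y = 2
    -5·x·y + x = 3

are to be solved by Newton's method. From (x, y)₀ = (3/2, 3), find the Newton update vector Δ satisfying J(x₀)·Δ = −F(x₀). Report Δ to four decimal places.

At (3/2, 3): F = (-3.5000, -24.0000).
Jacobian J = [[y^2, 2·x·y - 5], [-5·y + 1, -5·x]].
At the point, J = [[9.0000, 4.0000], [-14.0000, -7.5000]] (det J = -11.5000).
Solving J·Δ = −F gives Δ = (10.6304, -23.0435).

(10.6304, -23.0435)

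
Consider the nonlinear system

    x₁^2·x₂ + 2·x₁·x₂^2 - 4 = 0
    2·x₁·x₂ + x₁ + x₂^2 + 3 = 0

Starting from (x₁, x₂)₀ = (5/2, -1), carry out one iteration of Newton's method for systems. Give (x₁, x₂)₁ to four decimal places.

(1.7059, -1.7647)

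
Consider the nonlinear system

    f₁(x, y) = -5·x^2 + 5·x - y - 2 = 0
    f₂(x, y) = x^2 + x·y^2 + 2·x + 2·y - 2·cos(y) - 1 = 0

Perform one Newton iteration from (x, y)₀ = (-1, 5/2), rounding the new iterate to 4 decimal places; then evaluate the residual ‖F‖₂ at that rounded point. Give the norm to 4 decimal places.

At (-1, 5/2): F = (-14.5000, -1.647713).
Jacobian J = [[-10·x + 5, -1], [2·x + y^2 + 2, 2·x·y + 2·sin(y) + 2]].
At the point, J = [[15.0000, -1.0000], [6.2500, -1.803056]] (det J = -20.795836).
Solving J·Δ = −F gives Δ = (1.1780, 3.1694).
Then the next iterate is (x, y)₁ = (0.1780, 5.6694).
Re-evaluating at (0.1780, 5.6694): F = (-6.937820, 14.812830), so ‖F‖₂ = 16.3571.

16.3571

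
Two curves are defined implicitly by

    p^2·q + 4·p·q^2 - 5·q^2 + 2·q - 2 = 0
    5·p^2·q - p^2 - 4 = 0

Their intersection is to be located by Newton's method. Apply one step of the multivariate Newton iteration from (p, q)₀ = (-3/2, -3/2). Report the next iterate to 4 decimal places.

(-0.8875, -0.8327)

At (-3/2, -3/2): F = (-33.1250, -23.1250).
Jacobian J = [[2·p·q + 4·q^2, p^2 + 8·p·q - 10·q + 2], [10·p·q - 2·p, 5·p^2]].
At the point, J = [[13.5000, 37.2500], [25.5000, 11.2500]] (det J = -798.0000).
Solving J·Δ = −F gives Δ = (0.6125, 0.6673).
Then the next iterate is (p, q)₁ = (-0.8875, -0.8327).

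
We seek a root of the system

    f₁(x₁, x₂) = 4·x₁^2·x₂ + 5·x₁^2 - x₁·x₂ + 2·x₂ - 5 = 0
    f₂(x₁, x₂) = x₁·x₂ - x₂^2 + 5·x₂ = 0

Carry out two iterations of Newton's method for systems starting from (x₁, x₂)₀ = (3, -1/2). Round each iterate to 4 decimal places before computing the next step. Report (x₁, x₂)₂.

At (3, -1/2): F = (22.5000, -4.2500).
Jacobian J = [[8·x₁·x₂ + 10·x₁ - x₂, 4·x₁^2 - x₁ + 2], [x₂, x₁ - 2·x₂ + 5]].
At the point, J = [[18.5000, 35.0000], [-0.5000, 9.0000]] (det J = 184.0000).
Solving J·Δ = −F gives Δ = (-1.9090, 0.3662).
Then the next iterate is (x₁, x₂)₁ = (1.0910, -0.1338).
Round to (1.0910, -0.1338) and repeat: F = (0.192742, -0.832878), J = [[9.875994, 5.670124], [-0.1338, 6.3586]].
Δ = (-0.0936, 0.1290), so (x₁, x₂)₂ = (0.9974, -0.0048).

(0.9974, -0.0048)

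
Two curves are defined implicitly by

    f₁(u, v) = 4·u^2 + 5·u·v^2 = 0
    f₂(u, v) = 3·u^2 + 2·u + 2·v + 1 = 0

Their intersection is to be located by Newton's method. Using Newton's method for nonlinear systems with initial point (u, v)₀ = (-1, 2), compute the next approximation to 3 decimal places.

At (-1, 2): F = (-16.000, 6.000).
Jacobian J = [[8·u + 5·v^2, 10·u·v], [6·u + 2, 2]].
At the point, J = [[12.000, -20.000], [-4.000, 2.000]] (det J = -56.000).
Solving J·Δ = −F gives Δ = (1.571, 0.143).
Then the next iterate is (u, v)₁ = (0.571, 2.143).

(0.571, 2.143)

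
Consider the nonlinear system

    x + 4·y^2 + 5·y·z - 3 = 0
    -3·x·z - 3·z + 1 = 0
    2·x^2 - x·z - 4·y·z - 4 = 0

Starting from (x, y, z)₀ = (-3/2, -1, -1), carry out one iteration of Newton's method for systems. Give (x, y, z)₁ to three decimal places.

At (-3/2, -1, -1): F = (4.500, -0.500, -5.000).
Jacobian J = [[1, 8·y + 5·z, 5·y], [-3·z, 0, -3·x - 3], [4·x - z, -4·z, -x - 4·y]].
At the point, J = [[1.000, -13.000, -5.000], [3.000, 0.000, 1.500], [-5.000, 4.000, 5.500]] (det J = 246.000).
Solving J·Δ = −F gives Δ = (-0.182, 0.064, 0.697).
Then the next iterate is (x, y, z)₁ = (-1.682, -0.936, -0.303).

(-1.682, -0.936, -0.303)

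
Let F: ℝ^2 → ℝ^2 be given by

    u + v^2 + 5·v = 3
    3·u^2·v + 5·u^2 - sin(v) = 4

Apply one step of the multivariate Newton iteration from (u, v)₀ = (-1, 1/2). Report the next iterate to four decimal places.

At (-1, 1/2): F = (-1.2500, 2.020574).
Jacobian J = [[1, 2·v + 5], [6·u·v + 10·u, 3·u^2 - cos(v)]].
At the point, J = [[1.0000, 6.0000], [-13.0000, 2.122417]] (det J = 80.122417).
Solving J·Δ = −F gives Δ = (0.1844, 0.1776).
Then the next iterate is (u, v)₁ = (-0.8156, 0.6776).

(-0.8156, 0.6776)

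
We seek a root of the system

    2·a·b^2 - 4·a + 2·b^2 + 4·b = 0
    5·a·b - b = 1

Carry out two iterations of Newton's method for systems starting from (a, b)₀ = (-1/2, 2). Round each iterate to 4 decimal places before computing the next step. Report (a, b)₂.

At (-1/2, 2): F = (14.0000, -8.0000).
Jacobian J = [[2·b^2 - 4, 4·a·b + 4·b + 4], [5·b, 5·a - 1]].
At the point, J = [[4.0000, 8.0000], [10.0000, -3.5000]] (det J = -94.0000).
Solving J·Δ = −F gives Δ = (0.1596, -1.8298).
Then the next iterate is (a, b)₁ = (-0.3404, 0.1702).
Round to (-0.3404, 0.1702) and repeat: F = (2.080615, -1.459880), J = [[-3.942064, 4.449056], [0.8510, -2.7020]].
Δ = (-0.1272, -0.5804), so (a, b)₂ = (-0.4676, -0.4102).

(-0.4676, -0.4102)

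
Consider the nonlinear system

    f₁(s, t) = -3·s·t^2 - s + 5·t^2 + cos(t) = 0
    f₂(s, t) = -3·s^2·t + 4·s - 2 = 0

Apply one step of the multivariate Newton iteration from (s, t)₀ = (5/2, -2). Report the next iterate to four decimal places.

At (5/2, -2): F = (-12.916147, 45.5000).
Jacobian J = [[-3·t^2 - 1, -6·s·t + 10·t - sin(t)], [-6·s·t + 4, -3·s^2]].
At the point, J = [[-13.0000, 10.909297], [34.0000, -18.7500]] (det J = -127.166113).
Solving J·Δ = −F gives Δ = (-1.9989, -1.1980).
Then the next iterate is (s, t)₁ = (0.5011, -3.1980).

(0.5011, -3.1980)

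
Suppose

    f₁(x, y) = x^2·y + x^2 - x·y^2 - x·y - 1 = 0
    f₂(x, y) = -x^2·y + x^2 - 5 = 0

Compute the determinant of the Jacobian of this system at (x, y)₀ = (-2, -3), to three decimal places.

J = [[2·x·y + 2·x - y^2 - y, x^2 - 2·x·y - x], [-2·x·y + 2·x, -x^2]].
At the point, J = [[2.000, -6.000], [-16.000, -4.000]].
det J = -104.000.

-104.000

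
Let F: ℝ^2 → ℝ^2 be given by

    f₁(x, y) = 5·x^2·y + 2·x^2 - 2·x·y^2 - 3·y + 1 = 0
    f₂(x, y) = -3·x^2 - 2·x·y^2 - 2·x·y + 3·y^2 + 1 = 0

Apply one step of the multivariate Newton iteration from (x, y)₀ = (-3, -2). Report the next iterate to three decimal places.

At (-3, -2): F = (-41.000, -2.000).
Jacobian J = [[10·x·y + 4·x - 2·y^2, 5·x^2 - 4·x·y - 3], [-6·x - 2·y^2 - 2·y, -4·x·y - 2·x + 6·y]].
At the point, J = [[40.000, 18.000], [14.000, -30.000]] (det J = -1452.000).
Solving J·Δ = −F gives Δ = (0.872, 0.340).
Then the next iterate is (x, y)₁ = (-2.128, -1.660).

(-2.128, -1.660)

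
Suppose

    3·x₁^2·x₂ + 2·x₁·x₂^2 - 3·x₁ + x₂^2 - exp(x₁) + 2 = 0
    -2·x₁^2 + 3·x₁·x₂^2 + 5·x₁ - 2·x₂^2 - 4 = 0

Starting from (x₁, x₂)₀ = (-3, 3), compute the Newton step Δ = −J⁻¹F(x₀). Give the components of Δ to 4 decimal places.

(1.2943, -1.1977)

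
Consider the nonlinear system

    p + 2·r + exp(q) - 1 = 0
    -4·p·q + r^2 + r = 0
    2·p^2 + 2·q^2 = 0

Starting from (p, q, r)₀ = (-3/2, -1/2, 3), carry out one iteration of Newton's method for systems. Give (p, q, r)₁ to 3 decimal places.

At (-3/2, -1/2, 3): F = (4.10653, 9.000, 5.000).
Jacobian J = [[1, exp(q), 2], [-4·q, -4·p, 2·r + 1], [4·p, 4·q, 0]].
At the point, J = [[1.000, 0.60653, 2.000], [2.000, 6.000, 7.000], [-6.000, -2.000, 0.000]] (det J = 52.52571).
Solving J·Δ = −F gives Δ = (0.329, 1.513, -2.677).
Then the next iterate is (p, q, r)₁ = (-1.171, 1.013, 0.323).

(-1.171, 1.013, 0.323)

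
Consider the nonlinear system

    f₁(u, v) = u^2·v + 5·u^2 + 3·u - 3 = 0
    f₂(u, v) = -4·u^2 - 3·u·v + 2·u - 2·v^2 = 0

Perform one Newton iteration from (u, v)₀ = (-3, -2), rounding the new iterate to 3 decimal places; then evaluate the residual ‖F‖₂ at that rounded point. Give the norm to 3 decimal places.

16.951

At (-3, -2): F = (15.000, -68.000).
Jacobian J = [[2·u·v + 10·u + 3, u^2], [-8·u - 3·v + 2, -3·u - 4·v]].
At the point, J = [[-15.000, 9.000], [32.000, 17.000]] (det J = -543.000).
Solving J·Δ = −F gives Δ = (1.597, 0.994).
Then the next iterate is (u, v)₁ = (-1.403, -1.006).
Re-evaluating at (-1.403, -1.006): F = (0.65283, -16.93796), so ‖F‖₂ = 16.951.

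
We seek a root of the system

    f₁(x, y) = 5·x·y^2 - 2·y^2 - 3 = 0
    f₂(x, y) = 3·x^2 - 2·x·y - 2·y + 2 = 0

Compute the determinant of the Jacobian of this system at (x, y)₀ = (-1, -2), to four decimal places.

56.0000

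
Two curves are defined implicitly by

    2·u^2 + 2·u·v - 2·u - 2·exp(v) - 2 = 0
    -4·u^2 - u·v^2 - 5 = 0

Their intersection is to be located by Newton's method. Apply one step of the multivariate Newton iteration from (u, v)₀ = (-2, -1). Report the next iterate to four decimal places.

At (-2, -1): F = (13.264241, -19.0000).
Jacobian J = [[4·u + 2·v - 2, 2·u - 2·exp(v)], [-8·u - v^2, -2·u·v]].
At the point, J = [[-12.0000, -4.735759], [15.0000, -4.0000]] (det J = 119.036383).
Solving J·Δ = −F gives Δ = (1.2016, -0.2439).
Then the next iterate is (u, v)₁ = (-0.7984, -1.2439).

(-0.7984, -1.2439)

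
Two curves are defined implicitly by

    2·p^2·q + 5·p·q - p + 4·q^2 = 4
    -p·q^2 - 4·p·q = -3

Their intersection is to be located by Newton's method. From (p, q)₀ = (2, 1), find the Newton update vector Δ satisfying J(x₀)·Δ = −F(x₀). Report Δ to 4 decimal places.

(-0.7143, -0.2857)

At (2, 1): F = (16.0000, -7.0000).
Jacobian J = [[4·p·q + 5·q - 1, 2·p^2 + 5·p + 8·q], [-q^2 - 4·q, -2·p·q - 4·p]].
At the point, J = [[12.0000, 26.0000], [-5.0000, -12.0000]] (det J = -14.0000).
Solving J·Δ = −F gives Δ = (-0.7143, -0.2857).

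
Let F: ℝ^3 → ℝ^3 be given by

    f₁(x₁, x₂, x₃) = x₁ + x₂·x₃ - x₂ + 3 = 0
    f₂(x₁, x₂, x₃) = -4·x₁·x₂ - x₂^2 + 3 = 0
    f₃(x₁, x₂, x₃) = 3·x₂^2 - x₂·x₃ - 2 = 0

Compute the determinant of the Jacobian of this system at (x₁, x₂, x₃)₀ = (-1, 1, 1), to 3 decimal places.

J = [[1, x₃ - 1, x₂], [-4·x₂, -4·x₁ - 2·x₂, 0], [0, 6·x₂ - x₃, -x₂]].
At the point, J = [[1.000, 0.000, 1.000], [-4.000, 2.000, 0.000], [0.000, 5.000, -1.000]].
det J = -22.000.

-22.000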